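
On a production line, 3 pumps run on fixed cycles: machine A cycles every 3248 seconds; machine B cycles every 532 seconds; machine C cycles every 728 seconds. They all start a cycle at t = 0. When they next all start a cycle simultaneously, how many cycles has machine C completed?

The first common completion time is the LCM of the periods.
3248 = 2^4 × 7 × 29
532 = 2^2 × 7 × 19
728 = 2^3 × 7 × 13
LCM(3248, 532, 728) = 2^4 × 7 × 13 × 19 × 29 = 802256.
Cycles for period 728: 802256 / 728 = 1102.

1102 cycles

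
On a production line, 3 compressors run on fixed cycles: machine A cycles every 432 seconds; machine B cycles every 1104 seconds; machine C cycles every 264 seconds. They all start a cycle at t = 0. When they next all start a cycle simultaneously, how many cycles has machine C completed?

414 cycles

They are all back at their starting positions together after one LCM of the periods.
432 = 2^4 × 3^3
1104 = 2^4 × 3 × 23
264 = 2^3 × 3 × 11
LCM(432, 1104, 264) = 2^4 × 3^3 × 11 × 23 = 109296.
Cycles for period 264: 109296 / 264 = 414.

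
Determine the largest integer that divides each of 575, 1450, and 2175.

575 = 5^2 × 23
1450 = 2 × 5^2 × 29
2175 = 3 × 5^2 × 29
gcd(575, 1450, 2175) = 5^2 = 25.

25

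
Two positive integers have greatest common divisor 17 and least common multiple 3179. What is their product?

54043

For any two positive integers, gcd × lcm = product = 17 × 3179 = 54043.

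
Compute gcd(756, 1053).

756 = 2^2 × 3^3 × 7
1053 = 3^4 × 13
gcd(756, 1053) = 3^3 = 27.

27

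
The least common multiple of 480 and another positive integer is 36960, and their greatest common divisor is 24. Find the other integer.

gcd × lcm = product of the two integers, so the other integer is (24 × 36960) / 480 = 1848.

1848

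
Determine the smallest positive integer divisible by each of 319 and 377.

319 = 11 × 29
377 = 13 × 29
LCM(319, 377) = 11 × 13 × 29 = 4147.

4147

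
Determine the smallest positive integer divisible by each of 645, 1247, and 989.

645 = 3 × 5 × 43
1247 = 29 × 43
989 = 23 × 43
LCM(645, 1247, 989) = 3 × 5 × 23 × 29 × 43 = 430215.

430215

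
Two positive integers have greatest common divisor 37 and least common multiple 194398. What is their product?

7192726

For any two positive integers, gcd × lcm = product = 37 × 194398 = 7192726.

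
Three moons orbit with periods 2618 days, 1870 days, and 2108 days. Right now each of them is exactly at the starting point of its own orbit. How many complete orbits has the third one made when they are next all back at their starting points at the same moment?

385 orbits

They are all back at their starting positions together after one LCM of the periods.
2618 = 2 × 7 × 11 × 17
1870 = 2 × 5 × 11 × 17
2108 = 2^2 × 17 × 31
LCM(2618, 1870, 2108) = 2^2 × 5 × 7 × 11 × 17 × 31 = 811580.
Orbits for period 2108: 811580 / 2108 = 385.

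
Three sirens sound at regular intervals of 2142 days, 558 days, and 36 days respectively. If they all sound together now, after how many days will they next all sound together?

They coincide at every common multiple of the periods; the first is the LCM.
2142 = 2 × 3^2 × 7 × 17
558 = 2 × 3^2 × 31
36 = 2^2 × 3^2
LCM(2142, 558, 36) = 2^2 × 3^2 × 7 × 17 × 31 = 132804.

132804 days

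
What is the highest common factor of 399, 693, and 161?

7

399 = 3 × 7 × 19
693 = 3^2 × 7 × 11
161 = 7 × 23
gcd(399, 693, 161) = 7.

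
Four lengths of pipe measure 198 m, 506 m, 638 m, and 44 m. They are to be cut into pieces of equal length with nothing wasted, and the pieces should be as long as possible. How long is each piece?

22 m

Each piece length must divide every original length, so the longest possible is gcd(198, 506, 638, 44).
198 = 2 × 3^2 × 11
506 = 2 × 11 × 23
638 = 2 × 11 × 29
44 = 2^2 × 11
gcd(198, 506, 638, 44) = 2 × 11 = 22.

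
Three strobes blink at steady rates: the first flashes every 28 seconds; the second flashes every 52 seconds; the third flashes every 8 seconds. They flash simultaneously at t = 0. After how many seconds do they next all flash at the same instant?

They coincide at every common multiple of the periods; the first is the LCM.
28 = 2^2 × 7
52 = 2^2 × 13
8 = 2^3
LCM(28, 52, 8) = 2^3 × 7 × 13 = 728.

728 seconds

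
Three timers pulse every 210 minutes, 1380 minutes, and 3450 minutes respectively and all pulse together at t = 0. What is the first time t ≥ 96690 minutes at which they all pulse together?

144900 minutes

Joint pulses occur at multiples of LCM(210, 1380, 3450).
210 = 2 × 3 × 5 × 7
1380 = 2^2 × 3 × 5 × 23
3450 = 2 × 3 × 5^2 × 23
LCM(210, 1380, 3450) = 2^2 × 3 × 5^2 × 7 × 23 = 48300.
Smallest multiple of 48300 that is ≥ 96690: ⌈96690/48300⌉ × 48300 = 3 × 48300 = 144900.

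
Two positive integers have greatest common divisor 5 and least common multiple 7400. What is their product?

37000

For any two positive integers, gcd × lcm = product = 5 × 7400 = 37000.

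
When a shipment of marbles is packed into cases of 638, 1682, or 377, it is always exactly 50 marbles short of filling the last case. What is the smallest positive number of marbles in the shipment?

Being 50 short of a full case of size k means N ≡ −50 (mod k), i.e. N + 50 is a multiple of each size.
638 = 2 × 11 × 29
1682 = 2 × 29^2
377 = 13 × 29
LCM(638, 1682, 377) = 2 × 11 × 13 × 29^2 = 240526.
Smallest positive N is 240526 − 50 = 240476.

240476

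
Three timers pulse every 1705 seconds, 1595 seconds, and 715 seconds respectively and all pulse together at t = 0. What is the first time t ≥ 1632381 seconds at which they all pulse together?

Joint pulses occur at multiples of LCM(1705, 1595, 715).
1705 = 5 × 11 × 31
1595 = 5 × 11 × 29
715 = 5 × 11 × 13
LCM(1705, 1595, 715) = 5 × 11 × 13 × 29 × 31 = 642785.
Smallest multiple of 642785 that is ≥ 1632381: ⌈1632381/642785⌉ × 642785 = 3 × 642785 = 1928355.

1928355 seconds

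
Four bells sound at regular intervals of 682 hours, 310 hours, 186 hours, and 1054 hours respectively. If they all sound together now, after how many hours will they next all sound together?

173910 hours

The first simultaneous occurrence is after LCM of the individual periods.
682 = 2 × 11 × 31
310 = 2 × 5 × 31
186 = 2 × 3 × 31
1054 = 2 × 17 × 31
LCM(682, 310, 186, 1054) = 2 × 3 × 5 × 11 × 17 × 31 = 173910.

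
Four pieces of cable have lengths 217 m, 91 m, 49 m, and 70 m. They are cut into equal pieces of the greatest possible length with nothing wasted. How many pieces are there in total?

61

Piece length = gcd(217, 91, 49, 70).
217 = 7 × 31
91 = 7 × 13
49 = 7^2
70 = 2 × 5 × 7
gcd(217, 91, 49, 70) = 7.
Total pieces = 217/7 + 91/7 + 49/7 + 70/7 = 31 + 13 + 7 + 10 = 61.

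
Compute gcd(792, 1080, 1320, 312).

24

792 = 2^3 × 3^2 × 11
1080 = 2^3 × 3^3 × 5
1320 = 2^3 × 3 × 5 × 11
312 = 2^3 × 3 × 13
gcd(792, 1080, 1320, 312) = 2^3 × 3 = 24.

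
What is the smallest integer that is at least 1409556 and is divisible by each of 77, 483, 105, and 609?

The integer must be a common multiple of 77, 483, 105, and 609, so a multiple of their LCM.
77 = 7 × 11
483 = 3 × 7 × 23
105 = 3 × 5 × 7
609 = 3 × 7 × 29
LCM(77, 483, 105, 609) = 3 × 5 × 7 × 11 × 23 × 29 = 770385.
Smallest multiple of 770385 that is ≥ 1409556: ⌈1409556/770385⌉ × 770385 = 2 × 770385 = 1540770.

1540770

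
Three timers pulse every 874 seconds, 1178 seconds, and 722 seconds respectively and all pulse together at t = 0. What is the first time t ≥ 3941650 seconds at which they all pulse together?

4118288 seconds

Joint pulses occur at multiples of LCM(874, 1178, 722).
874 = 2 × 19 × 23
1178 = 2 × 19 × 31
722 = 2 × 19^2
LCM(874, 1178, 722) = 2 × 19^2 × 23 × 31 = 514786.
Smallest multiple of 514786 that is ≥ 3941650: ⌈3941650/514786⌉ × 514786 = 8 × 514786 = 4118288.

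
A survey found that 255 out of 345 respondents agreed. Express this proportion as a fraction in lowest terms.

255 = 3 × 5 × 17
345 = 3 × 5 × 23
gcd(255, 345) = 3 × 5 = 15.
Divide numerator and denominator by 15: 255/345 = 17/23.

17/23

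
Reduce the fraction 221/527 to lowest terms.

13/31

221 = 13 × 17
527 = 17 × 31
gcd(221, 527) = 17.
Divide numerator and denominator by 17: 221/527 = 13/31.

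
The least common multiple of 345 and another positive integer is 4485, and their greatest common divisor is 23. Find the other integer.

gcd × lcm = product of the two integers, so the other integer is (23 × 4485) / 345 = 299.

299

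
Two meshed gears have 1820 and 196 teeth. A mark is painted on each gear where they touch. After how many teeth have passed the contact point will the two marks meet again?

12740 teeth

We need the least common multiple of the intervals.
1820 = 2^2 × 5 × 7 × 13
196 = 2^2 × 7^2
LCM(1820, 196) = 2^2 × 5 × 7^2 × 13 = 12740.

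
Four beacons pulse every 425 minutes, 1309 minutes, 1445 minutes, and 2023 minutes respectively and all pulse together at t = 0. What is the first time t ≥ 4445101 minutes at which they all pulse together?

Joint pulses occur at multiples of LCM(425, 1309, 1445, 2023).
425 = 5^2 × 17
1309 = 7 × 11 × 17
1445 = 5 × 17^2
2023 = 7 × 17^2
LCM(425, 1309, 1445, 2023) = 5^2 × 7 × 11 × 17^2 = 556325.
Smallest multiple of 556325 that is ≥ 4445101: ⌈4445101/556325⌉ × 556325 = 8 × 556325 = 4450600.

4450600 minutes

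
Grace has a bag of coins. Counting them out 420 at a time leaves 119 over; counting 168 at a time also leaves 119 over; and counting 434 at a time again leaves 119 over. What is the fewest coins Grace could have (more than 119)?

N − 119 must be a common multiple of 420, 168, and 434.
420 = 2^2 × 3 × 5 × 7
168 = 2^3 × 3 × 7
434 = 2 × 7 × 31
LCM(420, 168, 434) = 2^3 × 3 × 5 × 7 × 31 = 26040.
Smallest N > 119 is LCM + 119 = 26040 + 119 = 26159.

26159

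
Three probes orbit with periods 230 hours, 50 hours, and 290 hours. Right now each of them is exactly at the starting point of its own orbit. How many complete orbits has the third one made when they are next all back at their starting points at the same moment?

115 orbits

They are all back at their starting positions together after one LCM of the periods.
230 = 2 × 5 × 23
50 = 2 × 5^2
290 = 2 × 5 × 29
LCM(230, 50, 290) = 2 × 5^2 × 23 × 29 = 33350.
Orbits for period 290: 33350 / 290 = 115.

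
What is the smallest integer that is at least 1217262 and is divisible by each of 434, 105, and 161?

1347570

The integer must be a common multiple of 434, 105, and 161, so a multiple of their LCM.
434 = 2 × 7 × 31
105 = 3 × 5 × 7
161 = 7 × 23
LCM(434, 105, 161) = 2 × 3 × 5 × 7 × 23 × 31 = 149730.
Smallest multiple of 149730 that is ≥ 1217262: ⌈1217262/149730⌉ × 149730 = 9 × 149730 = 1347570.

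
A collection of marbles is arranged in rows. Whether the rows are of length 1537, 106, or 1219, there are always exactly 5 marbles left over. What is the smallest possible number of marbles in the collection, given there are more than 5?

N − 5 must be a common multiple of 1537, 106, and 1219.
1537 = 29 × 53
106 = 2 × 53
1219 = 23 × 53
LCM(1537, 106, 1219) = 2 × 23 × 29 × 53 = 70702.
Smallest N > 5 is LCM + 5 = 70702 + 5 = 70707.

70707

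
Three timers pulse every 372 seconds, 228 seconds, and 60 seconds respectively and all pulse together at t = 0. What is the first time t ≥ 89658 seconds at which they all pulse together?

Joint pulses occur at multiples of LCM(372, 228, 60).
372 = 2^2 × 3 × 31
228 = 2^2 × 3 × 19
60 = 2^2 × 3 × 5
LCM(372, 228, 60) = 2^2 × 3 × 5 × 19 × 31 = 35340.
Smallest multiple of 35340 that is ≥ 89658: ⌈89658/35340⌉ × 35340 = 3 × 35340 = 106020.

106020 seconds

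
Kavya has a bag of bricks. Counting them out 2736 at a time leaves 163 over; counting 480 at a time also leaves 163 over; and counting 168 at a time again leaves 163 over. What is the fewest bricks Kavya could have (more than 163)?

191683

N − 163 must be a common multiple of 2736, 480, and 168.
2736 = 2^4 × 3^2 × 19
480 = 2^5 × 3 × 5
168 = 2^3 × 3 × 7
LCM(2736, 480, 168) = 2^5 × 3^2 × 5 × 7 × 19 = 191520.
Smallest N > 163 is LCM + 163 = 191520 + 163 = 191683.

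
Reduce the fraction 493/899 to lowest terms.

17/31

493 = 17 × 29
899 = 29 × 31
gcd(493, 899) = 29.
Divide numerator and denominator by 29: 493/899 = 17/31.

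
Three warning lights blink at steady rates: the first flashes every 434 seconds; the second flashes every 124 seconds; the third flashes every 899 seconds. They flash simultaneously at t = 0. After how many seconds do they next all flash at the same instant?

They coincide at every common multiple of the periods; the first is the LCM.
434 = 2 × 7 × 31
124 = 2^2 × 31
899 = 29 × 31
LCM(434, 124, 899) = 2^2 × 7 × 29 × 31 = 25172.

25172 seconds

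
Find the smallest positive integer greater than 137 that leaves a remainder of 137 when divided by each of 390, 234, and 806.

N − 137 must be a common multiple of 390, 234, and 806.
390 = 2 × 3 × 5 × 13
234 = 2 × 3^2 × 13
806 = 2 × 13 × 31
LCM(390, 234, 806) = 2 × 3^2 × 5 × 13 × 31 = 36270.
Smallest N > 137 is LCM + 137 = 36270 + 137 = 36407.

36407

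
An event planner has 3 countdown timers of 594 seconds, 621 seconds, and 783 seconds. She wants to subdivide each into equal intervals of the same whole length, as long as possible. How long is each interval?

The interval must divide each timer length; the longest such is the gcd.
594 = 2 × 3^3 × 11
621 = 3^3 × 23
783 = 3^3 × 29
gcd(594, 621, 783) = 3^3 = 27.

27 seconds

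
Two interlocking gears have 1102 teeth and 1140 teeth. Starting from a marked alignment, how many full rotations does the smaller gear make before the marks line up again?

30 rotations

All finish a whole number of cycles simultaneously at t = LCM of the periods.
1102 = 2 × 19 × 29
1140 = 2^2 × 3 × 5 × 19
LCM(1102, 1140) = 2^2 × 3 × 5 × 19 × 29 = 33060.
Rotations for period 1102: 33060 / 1102 = 30.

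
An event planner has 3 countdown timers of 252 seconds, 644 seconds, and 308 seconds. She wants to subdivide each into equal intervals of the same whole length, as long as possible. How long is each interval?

The interval must divide each timer length; the longest such is the gcd.
252 = 2^2 × 3^2 × 7
644 = 2^2 × 7 × 23
308 = 2^2 × 7 × 11
gcd(252, 644, 308) = 2^2 × 7 = 28.

28 seconds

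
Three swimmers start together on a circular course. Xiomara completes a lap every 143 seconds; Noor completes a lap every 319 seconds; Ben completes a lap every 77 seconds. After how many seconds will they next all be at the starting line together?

29029 seconds

We need the least common multiple of the intervals.
143 = 11 × 13
319 = 11 × 29
77 = 7 × 11
LCM(143, 319, 77) = 7 × 11 × 13 × 29 = 29029.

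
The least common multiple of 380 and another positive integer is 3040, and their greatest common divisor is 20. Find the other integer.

160

gcd × lcm = product of the two integers, so the other integer is (20 × 3040) / 380 = 160.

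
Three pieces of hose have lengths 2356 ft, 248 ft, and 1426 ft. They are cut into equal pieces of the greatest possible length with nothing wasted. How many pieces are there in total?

65

Piece length = gcd(2356, 248, 1426).
2356 = 2^2 × 19 × 31
248 = 2^3 × 31
1426 = 2 × 23 × 31
gcd(2356, 248, 1426) = 2 × 31 = 62.
Total pieces = 2356/62 + 248/62 + 1426/62 = 38 + 4 + 23 = 65.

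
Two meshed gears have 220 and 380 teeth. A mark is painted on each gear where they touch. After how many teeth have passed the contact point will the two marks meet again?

4180 teeth

The first simultaneous occurrence is after LCM of the individual periods.
220 = 2^2 × 5 × 11
380 = 2^2 × 5 × 19
LCM(220, 380) = 2^2 × 5 × 11 × 19 = 4180.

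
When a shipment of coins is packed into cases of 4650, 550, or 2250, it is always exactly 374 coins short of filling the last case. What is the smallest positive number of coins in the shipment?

766876

Being 374 short of a full case of size k means N ≡ −374 (mod k), i.e. N + 374 is a multiple of each size.
4650 = 2 × 3 × 5^2 × 31
550 = 2 × 5^2 × 11
2250 = 2 × 3^2 × 5^3
LCM(4650, 550, 2250) = 2 × 3^2 × 5^3 × 11 × 31 = 767250.
Smallest positive N is 767250 − 374 = 766876.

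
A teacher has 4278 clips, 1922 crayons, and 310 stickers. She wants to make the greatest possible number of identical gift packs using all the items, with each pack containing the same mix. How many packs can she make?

The pack count must divide each quantity, so the greatest is gcd(4278, 1922, 310).
4278 = 2 × 3 × 23 × 31
1922 = 2 × 31^2
310 = 2 × 5 × 31
gcd(4278, 1922, 310) = 2 × 31 = 62.

62 packs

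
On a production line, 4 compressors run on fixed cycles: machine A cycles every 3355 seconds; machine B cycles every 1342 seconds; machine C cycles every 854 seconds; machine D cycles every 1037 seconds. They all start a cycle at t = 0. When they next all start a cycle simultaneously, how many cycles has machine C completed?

The first common completion time is the LCM of the periods.
3355 = 5 × 11 × 61
1342 = 2 × 11 × 61
854 = 2 × 7 × 61
1037 = 17 × 61
LCM(3355, 1342, 854, 1037) = 2 × 5 × 7 × 11 × 17 × 61 = 798490.
Cycles for period 854: 798490 / 854 = 935.

935 cycles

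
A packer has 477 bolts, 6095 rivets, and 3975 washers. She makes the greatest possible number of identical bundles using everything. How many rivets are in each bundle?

115

Number of bundles = gcd(477, 6095, 3975).
477 = 3^2 × 53
6095 = 5 × 23 × 53
3975 = 3 × 5^2 × 53
gcd(477, 6095, 3975) = 53.
rivets per bundle = 6095 / 53 = 115.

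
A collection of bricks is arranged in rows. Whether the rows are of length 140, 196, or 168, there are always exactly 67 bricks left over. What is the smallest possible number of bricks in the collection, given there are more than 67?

5947

N − 67 must be a common multiple of 140, 196, and 168.
140 = 2^2 × 5 × 7
196 = 2^2 × 7^2
168 = 2^3 × 3 × 7
LCM(140, 196, 168) = 2^3 × 3 × 5 × 7^2 = 5880.
Smallest N > 67 is LCM + 67 = 5880 + 67 = 5947.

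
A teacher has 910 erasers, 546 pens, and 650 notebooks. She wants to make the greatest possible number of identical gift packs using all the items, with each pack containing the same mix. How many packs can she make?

26 packs

The pack count must divide each quantity, so the greatest is gcd(910, 546, 650).
910 = 2 × 5 × 7 × 13
546 = 2 × 3 × 7 × 13
650 = 2 × 5^2 × 13
gcd(910, 546, 650) = 2 × 13 = 26.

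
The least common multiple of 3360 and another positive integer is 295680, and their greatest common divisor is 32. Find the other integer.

gcd × lcm = product of the two integers, so the other integer is (32 × 295680) / 3360 = 2816.

2816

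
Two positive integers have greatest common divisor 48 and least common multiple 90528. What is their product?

4345344

For any two positive integers, gcd × lcm = product = 48 × 90528 = 4345344.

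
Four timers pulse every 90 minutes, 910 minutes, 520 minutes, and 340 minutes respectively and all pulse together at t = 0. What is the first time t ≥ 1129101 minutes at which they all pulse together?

Joint pulses occur at multiples of LCM(90, 910, 520, 340).
90 = 2 × 3^2 × 5
910 = 2 × 5 × 7 × 13
520 = 2^3 × 5 × 13
340 = 2^2 × 5 × 17
LCM(90, 910, 520, 340) = 2^3 × 3^2 × 5 × 7 × 13 × 17 = 556920.
Smallest multiple of 556920 that is ≥ 1129101: ⌈1129101/556920⌉ × 556920 = 3 × 556920 = 1670760.

1670760 minutes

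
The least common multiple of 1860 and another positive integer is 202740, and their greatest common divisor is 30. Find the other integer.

gcd × lcm = product of the two integers, so the other integer is (30 × 202740) / 1860 = 3270.

3270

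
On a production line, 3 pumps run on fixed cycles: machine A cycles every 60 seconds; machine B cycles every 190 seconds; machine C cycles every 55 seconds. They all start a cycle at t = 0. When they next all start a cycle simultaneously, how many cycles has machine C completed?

228 cycles

All finish a whole number of cycles simultaneously at t = LCM of the periods.
60 = 2^2 × 3 × 5
190 = 2 × 5 × 19
55 = 5 × 11
LCM(60, 190, 55) = 2^2 × 3 × 5 × 11 × 19 = 12540.
Cycles for period 55: 12540 / 55 = 228.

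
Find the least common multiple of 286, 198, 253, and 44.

118404

286 = 2 × 11 × 13
198 = 2 × 3^2 × 11
253 = 11 × 23
44 = 2^2 × 11
LCM(286, 198, 253, 44) = 2^2 × 3^2 × 11 × 13 × 23 = 118404.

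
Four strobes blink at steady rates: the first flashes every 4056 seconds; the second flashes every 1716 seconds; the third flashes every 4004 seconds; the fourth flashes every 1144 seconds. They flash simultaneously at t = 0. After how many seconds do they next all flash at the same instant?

They coincide at every common multiple of the periods; the first is the LCM.
4056 = 2^3 × 3 × 13^2
1716 = 2^2 × 3 × 11 × 13
4004 = 2^2 × 7 × 11 × 13
1144 = 2^3 × 11 × 13
LCM(4056, 1716, 4004, 1144) = 2^3 × 3 × 7 × 11 × 13^2 = 312312.

312312 seconds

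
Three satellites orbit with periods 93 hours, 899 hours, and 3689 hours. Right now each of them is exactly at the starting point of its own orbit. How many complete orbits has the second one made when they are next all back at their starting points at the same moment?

357 orbits

All finish a whole number of cycles simultaneously at t = LCM of the periods.
93 = 3 × 31
899 = 29 × 31
3689 = 7 × 17 × 31
LCM(93, 899, 3689) = 3 × 7 × 17 × 29 × 31 = 320943.
Orbits for period 899: 320943 / 899 = 357.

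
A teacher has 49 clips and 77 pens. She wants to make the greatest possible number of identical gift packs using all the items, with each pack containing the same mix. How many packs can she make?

The pack count must divide each quantity, so the greatest is gcd(49, 77).
49 = 7^2
77 = 7 × 11
gcd(49, 77) = 7.

7 packs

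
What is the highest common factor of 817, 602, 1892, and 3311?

43

817 = 19 × 43
602 = 2 × 7 × 43
1892 = 2^2 × 11 × 43
3311 = 7 × 11 × 43
gcd(817, 602, 1892, 3311) = 43.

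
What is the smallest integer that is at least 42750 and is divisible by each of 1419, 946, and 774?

The integer must be a common multiple of 1419, 946, and 774, so a multiple of their LCM.
1419 = 3 × 11 × 43
946 = 2 × 11 × 43
774 = 2 × 3^2 × 43
LCM(1419, 946, 774) = 2 × 3^2 × 11 × 43 = 8514.
Smallest multiple of 8514 that is ≥ 42750: ⌈42750/8514⌉ × 8514 = 6 × 8514 = 51084.

51084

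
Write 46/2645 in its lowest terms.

2/115

46 = 2 × 23
2645 = 5 × 23^2
gcd(46, 2645) = 23.
Divide numerator and denominator by 23: 46/2645 = 2/115.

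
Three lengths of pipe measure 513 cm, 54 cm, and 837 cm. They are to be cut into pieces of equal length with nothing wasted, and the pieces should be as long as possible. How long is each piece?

Each piece length must divide every original length, so the longest possible is gcd(513, 54, 837).
513 = 3^3 × 19
54 = 2 × 3^3
837 = 3^3 × 31
gcd(513, 54, 837) = 3^3 = 27.

27 cm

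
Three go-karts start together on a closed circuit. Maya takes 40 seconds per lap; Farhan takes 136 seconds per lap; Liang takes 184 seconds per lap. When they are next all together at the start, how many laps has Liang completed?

85 laps

All finish a whole number of cycles simultaneously at t = LCM of the periods.
40 = 2^3 × 5
136 = 2^3 × 17
184 = 2^3 × 23
LCM(40, 136, 184) = 2^3 × 5 × 17 × 23 = 15640.
Laps for period 184: 15640 / 184 = 85.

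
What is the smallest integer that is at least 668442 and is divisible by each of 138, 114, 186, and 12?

The integer must be a common multiple of 138, 114, 186, and 12, so a multiple of their LCM.
138 = 2 × 3 × 23
114 = 2 × 3 × 19
186 = 2 × 3 × 31
12 = 2^2 × 3
LCM(138, 114, 186, 12) = 2^2 × 3 × 19 × 23 × 31 = 162564.
Smallest multiple of 162564 that is ≥ 668442: ⌈668442/162564⌉ × 162564 = 5 × 162564 = 812820.

812820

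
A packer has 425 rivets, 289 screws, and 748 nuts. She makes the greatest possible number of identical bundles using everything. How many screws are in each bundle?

17

Number of bundles = gcd(425, 289, 748).
425 = 5^2 × 17
289 = 17^2
748 = 2^2 × 11 × 17
gcd(425, 289, 748) = 17.
screws per bundle = 289 / 17 = 17.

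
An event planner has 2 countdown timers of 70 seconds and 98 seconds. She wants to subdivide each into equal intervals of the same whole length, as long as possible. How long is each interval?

14 seconds

The interval must divide each timer length; the longest such is the gcd.
70 = 2 × 5 × 7
98 = 2 × 7^2
gcd(70, 98) = 2 × 7 = 14.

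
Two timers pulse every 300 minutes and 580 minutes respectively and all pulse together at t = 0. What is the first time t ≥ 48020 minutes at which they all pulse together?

Joint pulses occur at multiples of LCM(300, 580).
300 = 2^2 × 3 × 5^2
580 = 2^2 × 5 × 29
LCM(300, 580) = 2^2 × 3 × 5^2 × 29 = 8700.
Smallest multiple of 8700 that is ≥ 48020: ⌈48020/8700⌉ × 8700 = 6 × 8700 = 52200.

52200 minutes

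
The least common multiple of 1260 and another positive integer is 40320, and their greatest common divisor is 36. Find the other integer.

gcd × lcm = product of the two integers, so the other integer is (36 × 40320) / 1260 = 1152.

1152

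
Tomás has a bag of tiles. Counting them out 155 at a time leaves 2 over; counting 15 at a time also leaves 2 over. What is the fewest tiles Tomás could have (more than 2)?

N − 2 must be a common multiple of 155 and 15.
155 = 5 × 31
15 = 3 × 5
LCM(155, 15) = 3 × 5 × 31 = 465.
Smallest N > 2 is LCM + 2 = 465 + 2 = 467.

467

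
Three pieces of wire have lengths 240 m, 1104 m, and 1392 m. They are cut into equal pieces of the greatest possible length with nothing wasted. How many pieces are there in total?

Piece length = gcd(240, 1104, 1392).
240 = 2^4 × 3 × 5
1104 = 2^4 × 3 × 23
1392 = 2^4 × 3 × 29
gcd(240, 1104, 1392) = 2^4 × 3 = 48.
Total pieces = 240/48 + 1104/48 + 1392/48 = 5 + 23 + 29 = 57.

57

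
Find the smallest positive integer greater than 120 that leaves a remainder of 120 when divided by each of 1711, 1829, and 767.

689653

N − 120 must be a common multiple of 1711, 1829, and 767.
1711 = 29 × 59
1829 = 31 × 59
767 = 13 × 59
LCM(1711, 1829, 767) = 13 × 29 × 31 × 59 = 689533.
Smallest N > 120 is LCM + 120 = 689533 + 120 = 689653.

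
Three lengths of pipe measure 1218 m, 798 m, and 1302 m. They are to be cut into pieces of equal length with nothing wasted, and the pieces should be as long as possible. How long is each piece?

42 m

Each piece length must divide every original length, so the longest possible is gcd(1218, 798, 1302).
1218 = 2 × 3 × 7 × 29
798 = 2 × 3 × 7 × 19
1302 = 2 × 3 × 7 × 31
gcd(1218, 798, 1302) = 2 × 3 × 7 = 42.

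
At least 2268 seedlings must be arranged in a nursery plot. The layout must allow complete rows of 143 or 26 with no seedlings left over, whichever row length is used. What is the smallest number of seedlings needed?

2288

The number of seedlings must be a common multiple of 143 and 26, so a multiple of their LCM.
143 = 11 × 13
26 = 2 × 13
LCM(143, 26) = 2 × 11 × 13 = 286.
Smallest multiple of 286 that is ≥ 2268: ⌈2268/286⌉ × 286 = 8 × 286 = 2288.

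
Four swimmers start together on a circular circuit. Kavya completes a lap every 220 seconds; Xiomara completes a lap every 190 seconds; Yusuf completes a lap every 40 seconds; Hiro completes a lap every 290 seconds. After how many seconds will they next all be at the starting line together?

242440 seconds

The first simultaneous occurrence is after LCM of the individual periods.
220 = 2^2 × 5 × 11
190 = 2 × 5 × 19
40 = 2^3 × 5
290 = 2 × 5 × 29
LCM(220, 190, 40, 290) = 2^3 × 5 × 11 × 19 × 29 = 242440.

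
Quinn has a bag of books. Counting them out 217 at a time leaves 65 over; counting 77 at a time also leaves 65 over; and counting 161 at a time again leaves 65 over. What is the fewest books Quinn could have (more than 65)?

N − 65 must be a common multiple of 217, 77, and 161.
217 = 7 × 31
77 = 7 × 11
161 = 7 × 23
LCM(217, 77, 161) = 7 × 11 × 23 × 31 = 54901.
Smallest N > 65 is LCM + 65 = 54901 + 65 = 54966.

54966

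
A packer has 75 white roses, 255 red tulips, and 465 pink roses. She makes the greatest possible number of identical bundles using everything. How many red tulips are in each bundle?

17

Number of bundles = gcd(75, 255, 465).
75 = 3 × 5^2
255 = 3 × 5 × 17
465 = 3 × 5 × 31
gcd(75, 255, 465) = 3 × 5 = 15.
red tulips per bundle = 255 / 15 = 17.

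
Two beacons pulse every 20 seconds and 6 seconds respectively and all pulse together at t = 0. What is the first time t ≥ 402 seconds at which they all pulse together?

Joint pulses occur at multiples of LCM(20, 6).
20 = 2^2 × 5
6 = 2 × 3
LCM(20, 6) = 2^2 × 3 × 5 = 60.
Smallest multiple of 60 that is ≥ 402: ⌈402/60⌉ × 60 = 7 × 60 = 420.

420 seconds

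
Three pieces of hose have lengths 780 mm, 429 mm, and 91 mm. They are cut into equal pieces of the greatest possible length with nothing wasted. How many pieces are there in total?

Piece length = gcd(780, 429, 91).
780 = 2^2 × 3 × 5 × 13
429 = 3 × 11 × 13
91 = 7 × 13
gcd(780, 429, 91) = 13.
Total pieces = 780/13 + 429/13 + 91/13 = 60 + 33 + 7 = 100.

100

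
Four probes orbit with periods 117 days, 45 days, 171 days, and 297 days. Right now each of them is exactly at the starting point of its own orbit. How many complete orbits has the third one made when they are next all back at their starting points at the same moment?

The first common completion time is the LCM of the periods.
117 = 3^2 × 13
45 = 3^2 × 5
171 = 3^2 × 19
297 = 3^3 × 11
LCM(117, 45, 171, 297) = 3^3 × 5 × 11 × 13 × 19 = 366795.
Orbits for period 171: 366795 / 171 = 2145.

2145 orbits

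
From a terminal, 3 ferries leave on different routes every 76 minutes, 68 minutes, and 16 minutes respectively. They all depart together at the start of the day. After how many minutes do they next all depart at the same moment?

5168 minutes

They coincide at every common multiple of the periods; the first is the LCM.
76 = 2^2 × 19
68 = 2^2 × 17
16 = 2^4
LCM(76, 68, 16) = 2^4 × 17 × 19 = 5168.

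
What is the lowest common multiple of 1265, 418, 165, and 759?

144210

1265 = 5 × 11 × 23
418 = 2 × 11 × 19
165 = 3 × 5 × 11
759 = 3 × 11 × 23
LCM(1265, 418, 165, 759) = 2 × 3 × 5 × 11 × 19 × 23 = 144210.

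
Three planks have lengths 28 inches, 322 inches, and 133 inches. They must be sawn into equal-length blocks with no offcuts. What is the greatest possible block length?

This is the greatest common divisor of 28, 322, and 133.
28 = 2^2 × 7
322 = 2 × 7 × 23
133 = 7 × 19
gcd(28, 322, 133) = 7.

7 inches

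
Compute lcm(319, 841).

319 = 11 × 29
841 = 29^2
LCM(319, 841) = 11 × 29^2 = 9251.

9251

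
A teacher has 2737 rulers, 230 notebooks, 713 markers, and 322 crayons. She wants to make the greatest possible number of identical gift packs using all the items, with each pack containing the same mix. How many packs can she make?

The pack count must divide each quantity, so the greatest is gcd(2737, 230, 713, 322).
2737 = 7 × 17 × 23
230 = 2 × 5 × 23
713 = 23 × 31
322 = 2 × 7 × 23
gcd(2737, 230, 713, 322) = 23.

23 packs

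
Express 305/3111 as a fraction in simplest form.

5/51

305 = 5 × 61
3111 = 3 × 17 × 61
gcd(305, 3111) = 61.
Divide numerator and denominator by 61: 305/3111 = 5/51.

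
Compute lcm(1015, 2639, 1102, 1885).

1015 = 5 × 7 × 29
2639 = 7 × 13 × 29
1102 = 2 × 19 × 29
1885 = 5 × 13 × 29
LCM(1015, 2639, 1102, 1885) = 2 × 5 × 7 × 13 × 19 × 29 = 501410.

501410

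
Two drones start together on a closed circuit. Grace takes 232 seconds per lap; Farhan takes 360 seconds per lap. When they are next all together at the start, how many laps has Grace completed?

45 laps

The first common completion time is the LCM of the periods.
232 = 2^3 × 29
360 = 2^3 × 3^2 × 5
LCM(232, 360) = 2^3 × 3^2 × 5 × 29 = 10440.
Laps for period 232: 10440 / 232 = 45.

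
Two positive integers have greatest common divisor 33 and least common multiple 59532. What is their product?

1964556

For any two positive integers, gcd × lcm = product = 33 × 59532 = 1964556.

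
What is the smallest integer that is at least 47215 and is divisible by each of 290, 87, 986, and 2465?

59160

The integer must be a common multiple of 290, 87, 986, and 2465, so a multiple of their LCM.
290 = 2 × 5 × 29
87 = 3 × 29
986 = 2 × 17 × 29
2465 = 5 × 17 × 29
LCM(290, 87, 986, 2465) = 2 × 3 × 5 × 17 × 29 = 14790.
Smallest multiple of 14790 that is ≥ 47215: ⌈47215/14790⌉ × 14790 = 4 × 14790 = 59160.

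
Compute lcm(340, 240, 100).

340 = 2^2 × 5 × 17
240 = 2^4 × 3 × 5
100 = 2^2 × 5^2
LCM(340, 240, 100) = 2^4 × 3 × 5^2 × 17 = 20400.

20400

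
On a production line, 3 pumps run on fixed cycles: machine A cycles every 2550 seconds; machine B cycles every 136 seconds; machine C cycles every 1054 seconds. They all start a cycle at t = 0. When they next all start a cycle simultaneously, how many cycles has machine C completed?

300 cycles

They are all back at their starting positions together after one LCM of the periods.
2550 = 2 × 3 × 5^2 × 17
136 = 2^3 × 17
1054 = 2 × 17 × 31
LCM(2550, 136, 1054) = 2^3 × 3 × 5^2 × 17 × 31 = 316200.
Cycles for period 1054: 316200 / 1054 = 300.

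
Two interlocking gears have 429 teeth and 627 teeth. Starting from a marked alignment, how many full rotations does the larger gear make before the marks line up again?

13 rotations

They are all back at their starting positions together after one LCM of the periods.
429 = 3 × 11 × 13
627 = 3 × 11 × 19
LCM(429, 627) = 3 × 11 × 13 × 19 = 8151.
Rotations for period 627: 8151 / 627 = 13.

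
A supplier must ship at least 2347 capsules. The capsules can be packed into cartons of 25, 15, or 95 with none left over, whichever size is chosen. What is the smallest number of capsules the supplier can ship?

2850

The number of capsules must be a common multiple of 25, 15, and 95, so a multiple of their LCM.
25 = 5^2
15 = 3 × 5
95 = 5 × 19
LCM(25, 15, 95) = 3 × 5^2 × 19 = 1425.
Smallest multiple of 1425 that is ≥ 2347: ⌈2347/1425⌉ × 1425 = 2 × 1425 = 2850.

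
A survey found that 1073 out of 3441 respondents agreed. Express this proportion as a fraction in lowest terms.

1073 = 29 × 37
3441 = 3 × 31 × 37
gcd(1073, 3441) = 37.
Divide numerator and denominator by 37: 1073/3441 = 29/93.

29/93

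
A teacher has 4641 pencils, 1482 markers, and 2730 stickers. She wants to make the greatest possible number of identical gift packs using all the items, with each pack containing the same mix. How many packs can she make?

39 packs

The pack count must divide each quantity, so the greatest is gcd(4641, 1482, 2730).
4641 = 3 × 7 × 13 × 17
1482 = 2 × 3 × 13 × 19
2730 = 2 × 3 × 5 × 7 × 13
gcd(4641, 1482, 2730) = 3 × 13 = 39.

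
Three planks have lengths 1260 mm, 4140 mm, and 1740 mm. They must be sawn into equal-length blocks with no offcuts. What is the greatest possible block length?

60 mm

The block length must divide every plank, so the greatest is gcd(1260, 4140, 1740).
1260 = 2^2 × 3^2 × 5 × 7
4140 = 2^2 × 3^2 × 5 × 23
1740 = 2^2 × 3 × 5 × 29
gcd(1260, 4140, 1740) = 2^2 × 3 × 5 = 60.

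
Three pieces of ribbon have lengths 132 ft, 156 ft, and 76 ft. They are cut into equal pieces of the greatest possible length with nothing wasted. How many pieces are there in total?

91

Piece length = gcd(132, 156, 76).
132 = 2^2 × 3 × 11
156 = 2^2 × 3 × 13
76 = 2^2 × 19
gcd(132, 156, 76) = 2^2 = 4.
Total pieces = 132/4 + 156/4 + 76/4 = 33 + 39 + 19 = 91.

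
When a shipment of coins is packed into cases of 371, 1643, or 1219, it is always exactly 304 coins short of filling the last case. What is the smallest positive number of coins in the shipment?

Being 304 short of a full case of size k means N ≡ −304 (mod k), i.e. N + 304 is a multiple of each size.
371 = 7 × 53
1643 = 31 × 53
1219 = 23 × 53
LCM(371, 1643, 1219) = 7 × 23 × 31 × 53 = 264523.
Smallest positive N is 264523 − 304 = 264219.

264219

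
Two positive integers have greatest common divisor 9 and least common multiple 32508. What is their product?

292572

For any two positive integers, gcd × lcm = product = 9 × 32508 = 292572.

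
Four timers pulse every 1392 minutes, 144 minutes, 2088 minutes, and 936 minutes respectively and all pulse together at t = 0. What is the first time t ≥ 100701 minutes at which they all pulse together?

Joint pulses occur at multiples of LCM(1392, 144, 2088, 936).
1392 = 2^4 × 3 × 29
144 = 2^4 × 3^2
2088 = 2^3 × 3^2 × 29
936 = 2^3 × 3^2 × 13
LCM(1392, 144, 2088, 936) = 2^4 × 3^2 × 13 × 29 = 54288.
Smallest multiple of 54288 that is ≥ 100701: ⌈100701/54288⌉ × 54288 = 2 × 54288 = 108576.

108576 minutes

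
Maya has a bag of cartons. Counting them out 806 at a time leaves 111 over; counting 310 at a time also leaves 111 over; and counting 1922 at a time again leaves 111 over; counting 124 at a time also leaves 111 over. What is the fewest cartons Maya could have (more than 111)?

249971

N − 111 must be a common multiple of 806, 310, 1922, and 124.
806 = 2 × 13 × 31
310 = 2 × 5 × 31
1922 = 2 × 31^2
124 = 2^2 × 31
LCM(806, 310, 1922, 124) = 2^2 × 5 × 13 × 31^2 = 249860.
Smallest N > 111 is LCM + 111 = 249860 + 111 = 249971.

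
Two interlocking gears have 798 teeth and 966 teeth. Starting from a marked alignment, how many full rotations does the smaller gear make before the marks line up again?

23 rotations

They are all back at their starting positions together after one LCM of the periods.
798 = 2 × 3 × 7 × 19
966 = 2 × 3 × 7 × 23
LCM(798, 966) = 2 × 3 × 7 × 19 × 23 = 18354.
Rotations for period 798: 18354 / 798 = 23.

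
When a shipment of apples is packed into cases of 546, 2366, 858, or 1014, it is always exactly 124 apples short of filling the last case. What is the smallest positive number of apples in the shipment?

77954

Being 124 short of a full case of size k means N ≡ −124 (mod k), i.e. N + 124 is a multiple of each size.
546 = 2 × 3 × 7 × 13
2366 = 2 × 7 × 13^2
858 = 2 × 3 × 11 × 13
1014 = 2 × 3 × 13^2
LCM(546, 2366, 858, 1014) = 2 × 3 × 7 × 11 × 13^2 = 78078.
Smallest positive N is 78078 − 124 = 77954.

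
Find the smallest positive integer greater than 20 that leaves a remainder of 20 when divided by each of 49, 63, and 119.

7517

N − 20 must be a common multiple of 49, 63, and 119.
49 = 7^2
63 = 3^2 × 7
119 = 7 × 17
LCM(49, 63, 119) = 3^2 × 7^2 × 17 = 7497.
Smallest N > 20 is LCM + 20 = 7497 + 20 = 7517.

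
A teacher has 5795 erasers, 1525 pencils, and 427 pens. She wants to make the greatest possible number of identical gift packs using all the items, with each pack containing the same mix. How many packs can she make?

61 packs

The pack count must divide each quantity, so the greatest is gcd(5795, 1525, 427).
5795 = 5 × 19 × 61
1525 = 5^2 × 61
427 = 7 × 61
gcd(5795, 1525, 427) = 61.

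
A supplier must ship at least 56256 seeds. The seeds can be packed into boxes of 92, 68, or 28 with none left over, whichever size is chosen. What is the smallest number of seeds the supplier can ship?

The number of seeds must be a common multiple of 92, 68, and 28, so a multiple of their LCM.
92 = 2^2 × 23
68 = 2^2 × 17
28 = 2^2 × 7
LCM(92, 68, 28) = 2^2 × 7 × 17 × 23 = 10948.
Smallest multiple of 10948 that is ≥ 56256: ⌈56256/10948⌉ × 10948 = 6 × 10948 = 65688.

65688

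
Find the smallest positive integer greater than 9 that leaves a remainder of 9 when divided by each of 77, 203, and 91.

N − 9 must be a common multiple of 77, 203, and 91.
77 = 7 × 11
203 = 7 × 29
91 = 7 × 13
LCM(77, 203, 91) = 7 × 11 × 13 × 29 = 29029.
Smallest N > 9 is LCM + 9 = 29029 + 9 = 29038.

29038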